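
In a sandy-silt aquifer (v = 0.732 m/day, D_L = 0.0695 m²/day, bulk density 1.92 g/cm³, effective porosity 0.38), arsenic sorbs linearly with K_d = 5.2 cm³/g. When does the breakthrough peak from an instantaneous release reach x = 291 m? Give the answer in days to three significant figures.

Retardation factor R = 1 + ρ_b·K_d/n = 1 + 1.92 × 5.2/0.38 = 27.27.
Sorption retards both mechanisms: v_R = v/R = 0.02684 m/day, D_R = D/R = 0.002549 m²/day.
Peak time from v_R²t² + 2D_R t − x² = 0: t = (√(D_R² + v_R²x²) − D_R)/v_R².
√(D_R² + v_R²x²) = √(0.002549² + 0.02684² × 291²) = 7.810; v_R² = 0.0007204.
t = (7.810 − 0.002549)/0.0007204 = 10800 days.

10800 days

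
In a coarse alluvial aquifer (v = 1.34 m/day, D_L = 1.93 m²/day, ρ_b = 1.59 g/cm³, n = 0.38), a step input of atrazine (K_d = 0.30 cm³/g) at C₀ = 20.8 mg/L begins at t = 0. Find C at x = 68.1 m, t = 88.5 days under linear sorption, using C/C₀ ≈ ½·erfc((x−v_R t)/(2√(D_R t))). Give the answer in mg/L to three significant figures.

2.16 mg/L

Retardation factor R = 1 + ρ_b·K_d/n = 1 + 1.59 × 0.30/0.38 = 2.255.
Sorption retards both mechanisms: v_R = v/R = 0.5942 m/day, D_R = D/R = 0.8559 m²/day.
v_R·t = 0.5942 × 88.5 = 52.5867 m; 2√(D_R t) = 17.41 m; argument = (68.1 − 52.5867)/17.41 = 0.8911.
C = C₀ × ½·erfc(0.8911) = 20.8 × 0.1038 = 2.16 mg/L.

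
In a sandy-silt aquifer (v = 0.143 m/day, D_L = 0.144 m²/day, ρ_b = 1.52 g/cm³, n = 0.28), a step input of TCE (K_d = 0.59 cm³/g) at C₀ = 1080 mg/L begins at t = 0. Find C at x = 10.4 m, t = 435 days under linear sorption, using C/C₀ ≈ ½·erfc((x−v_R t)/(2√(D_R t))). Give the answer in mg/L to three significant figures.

Retardation factor R = 1 + ρ_b·K_d/n = 1 + 1.52 × 0.59/0.28 = 4.203.
Sorption retards both mechanisms: v_R = v/R = 0.03402 m/day, D_R = D/R = 0.03426 m²/day.
v_R·t = 0.03402 × 435 = 14.7987 m; 2√(D_R t) = 7.721 m; argument = (10.4 − 14.7987)/7.721 = -0.5697.
C = C₀ × ½·erfc(-0.5697) = 1080 × 0.7898 = 853 mg/L.

853 mg/L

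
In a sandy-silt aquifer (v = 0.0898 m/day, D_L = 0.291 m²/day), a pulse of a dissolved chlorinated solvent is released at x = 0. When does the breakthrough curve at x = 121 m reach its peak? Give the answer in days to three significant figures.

1310 days

For the 1D instantaneous-source solution, setting ∂C/∂t = 0 at fixed x gives v²t² + 2Dt − x² = 0, so t = (√(D² + v²x²) − D)/v².
√(D² + v²x²) = √(0.291² + 0.0898² × 121²) = 10.87; v² = 0.00806404.
t = (10.87 − 0.291)/0.00806404 = 1310 days (vs. the pure-advection estimate x/v = 1350 d).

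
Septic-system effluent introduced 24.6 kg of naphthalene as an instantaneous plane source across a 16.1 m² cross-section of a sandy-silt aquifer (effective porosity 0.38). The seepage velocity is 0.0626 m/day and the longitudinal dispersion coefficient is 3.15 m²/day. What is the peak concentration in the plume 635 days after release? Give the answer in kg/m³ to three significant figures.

The peak of an instantaneous 1D plume sits at x = vt; there the Gaussian factor is 1 and C_max = M/(n_e·A·√(4πDt)), where n_e·A is the pore area the mass is dissolved in.
√(4πDt) = √(4π × 3.15 × 635) = 158.5 m, so C_max = 24.6/(0.38 × 16.1 × 158.5) = 0.0254 kg/m³.

0.0254 kg/m³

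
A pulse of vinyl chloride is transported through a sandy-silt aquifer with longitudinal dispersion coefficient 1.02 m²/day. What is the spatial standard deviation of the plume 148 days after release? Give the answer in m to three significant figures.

Dispersive spreading gives a Gaussian with σ² = 2Dt; advection only shifts the center.
σ = √(2 × 1.02 × 148) = 17.4 m.

17.4 m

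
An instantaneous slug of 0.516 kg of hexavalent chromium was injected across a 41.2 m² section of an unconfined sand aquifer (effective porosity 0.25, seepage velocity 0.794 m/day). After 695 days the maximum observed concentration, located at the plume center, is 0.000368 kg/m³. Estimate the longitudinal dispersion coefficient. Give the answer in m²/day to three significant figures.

At the plume center C_max = M/(n_e·A·√(4πDt)), so D = M²/(4πt·(n_e·A·C_max)²).
n_e·A·C_max = 0.25 × 41.2 × 0.000368 = 0.003790 kg/m.
D = 0.516²/(4π × 695 × 0.003790²) = 2.12 m²/day.

2.12 m²/day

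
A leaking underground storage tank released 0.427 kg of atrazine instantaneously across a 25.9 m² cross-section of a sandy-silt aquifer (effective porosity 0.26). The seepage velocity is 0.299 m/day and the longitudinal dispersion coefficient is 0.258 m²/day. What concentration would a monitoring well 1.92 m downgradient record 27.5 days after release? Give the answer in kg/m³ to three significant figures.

0.00166 kg/m³

For an instantaneous plane source, C(x,t) = M/(n_e·A·√(4πDt)) · exp(−(x−vt)²/(4Dt)), with n_e·A the pore (flow) area.
Plume center vt = 0.299 × 27.5 = 8.2225 m, so the well at 1.92 m is 6.3025 m upgradient of the peak.
√(4πDt) = 9.442 m, giving peak height M/(n_e·A·√(4πDt)) = 0.427/(0.26 × 25.9 × 9.442) = 0.006716 kg/m³.
(x−vt)²/(4Dt) = (-6.3025)²/(4 × 0.258 × 27.5) = 1.400; exp(−1.400) = 0.2466.
C = 0.006716 × 0.2466 = 0.00166 kg/m³.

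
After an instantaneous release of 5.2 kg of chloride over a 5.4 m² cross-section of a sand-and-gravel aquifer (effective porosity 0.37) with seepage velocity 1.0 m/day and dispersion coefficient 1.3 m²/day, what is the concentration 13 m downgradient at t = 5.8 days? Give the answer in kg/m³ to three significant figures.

For an instantaneous plane source, C(x,t) = M/(n_e·A·√(4πDt)) · exp(−(x−vt)²/(4Dt)), with n_e·A the pore (flow) area.
Plume center vt = 1.0 × 5.8 = 5.8 m, so the well at 13 m is 7.2 m downgradient of the peak.
√(4πDt) = 9.734 m, giving peak height M/(n_e·A·√(4πDt)) = 5.2/(0.37 × 5.4 × 9.734) = 0.2674 kg/m³.
(x−vt)²/(4Dt) = (7.2)²/(4 × 1.3 × 5.8) = 1.719; exp(−1.719) = 0.1792.
C = 0.2674 × 0.1792 = 0.0479 kg/m³.

0.0479 kg/m³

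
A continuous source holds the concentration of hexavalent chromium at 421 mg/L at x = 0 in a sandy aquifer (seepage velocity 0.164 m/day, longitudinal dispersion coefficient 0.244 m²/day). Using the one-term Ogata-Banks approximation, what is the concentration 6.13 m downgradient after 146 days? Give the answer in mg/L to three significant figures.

414 mg/L

For a continuous step input, C/C₀ ≈ ½·erfc((x−vt)/(2√(Dt))).
vt = 0.164 × 146 = 23.944 m and 2√(Dt) = 2√(0.244 × 146) = 11.94 m.
Argument (x−vt)/(2√(Dt)) = (6.13 − 23.944)/11.94 = -1.492; ½·erfc(-1.492) = 0.9826.
C = 421 × 0.9826 = 414 mg/L.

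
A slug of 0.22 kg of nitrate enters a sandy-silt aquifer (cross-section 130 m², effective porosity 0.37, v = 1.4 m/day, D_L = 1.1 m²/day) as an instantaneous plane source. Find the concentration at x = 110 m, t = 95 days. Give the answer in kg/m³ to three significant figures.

For an instantaneous plane source, C(x,t) = M/(n_e·A·√(4πDt)) · exp(−(x−vt)²/(4Dt)), with n_e·A the pore (flow) area.
Plume center vt = 1.4 × 95 = 133 m, so the well at 110 m is 23 m upgradient of the peak.
√(4πDt) = 36.24 m, giving peak height M/(n_e·A·√(4πDt)) = 0.22/(0.37 × 130 × 36.24) = 0.0001262 kg/m³.
(x−vt)²/(4Dt) = (-23)²/(4 × 1.1 × 95) = 1.266; exp(−1.266) = 0.2820.
C = 0.0001262 × 0.2820 = 3.56e-05 kg/m³.

3.56e-05 kg/m³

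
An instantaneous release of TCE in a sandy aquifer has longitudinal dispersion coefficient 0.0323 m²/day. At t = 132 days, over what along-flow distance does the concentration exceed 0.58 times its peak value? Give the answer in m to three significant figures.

The plume is Gaussian with σ = √(2Dt) = √(2 × 0.0323 × 132) = 2.920 m.
C/C_peak = exp(−Δx²/(2σ²)) = 0.58 ⇒ Δx = σ·√(−2 ln 0.58) = 2.920 × 1.044 = 3.048 m.
Width = 2Δx = 6.10 m.

6.10 m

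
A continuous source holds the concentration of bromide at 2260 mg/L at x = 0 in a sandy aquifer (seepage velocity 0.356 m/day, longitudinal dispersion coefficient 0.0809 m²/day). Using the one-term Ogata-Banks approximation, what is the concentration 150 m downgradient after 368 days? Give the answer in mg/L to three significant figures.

For a continuous step input, C/C₀ ≈ ½·erfc((x−vt)/(2√(Dt))).
vt = 0.356 × 368 = 131.008 m and 2√(Dt) = 2√(0.0809 × 368) = 10.91 m.
Argument (x−vt)/(2√(Dt)) = (150 − 131.008)/10.91 = 1.741; ½·erfc(1.741) = 0.006905.
C = 2260 × 0.006905 = 15.6 mg/L.

15.6 mg/L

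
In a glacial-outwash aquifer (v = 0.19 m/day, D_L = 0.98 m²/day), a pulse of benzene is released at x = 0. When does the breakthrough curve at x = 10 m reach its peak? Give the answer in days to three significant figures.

32.1 days

For the 1D instantaneous-source solution, setting ∂C/∂t = 0 at fixed x gives v²t² + 2Dt − x² = 0, so t = (√(D² + v²x²) − D)/v².
√(D² + v²x²) = √(0.98² + 0.19² × 10²) = 2.138; v² = 0.0361.
t = (2.138 − 0.98)/0.0361 = 32.1 days (vs. the pure-advection estimate x/v = 52.6 d).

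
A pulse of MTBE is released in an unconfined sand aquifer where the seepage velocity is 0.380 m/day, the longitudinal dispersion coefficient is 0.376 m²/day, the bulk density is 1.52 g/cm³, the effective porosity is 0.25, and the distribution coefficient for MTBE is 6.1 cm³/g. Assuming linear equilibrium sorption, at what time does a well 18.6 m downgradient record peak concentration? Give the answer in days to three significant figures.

1770 days

Retardation factor R = 1 + ρ_b·K_d/n = 1 + 1.52 × 6.1/0.25 = 38.09.
Sorption retards both mechanisms: v_R = v/R = 0.009976 m/day, D_R = D/R = 0.009871 m²/day.
Peak time from v_R²t² + 2D_R t − x² = 0: t = (√(D_R² + v_R²x²) − D_R)/v_R².
√(D_R² + v_R²x²) = √(0.009871² + 0.009976² × 18.6²) = 0.1858; v_R² = 9.952e-05.
t = (0.1858 − 0.009871)/9.952e-05 = 1770 days.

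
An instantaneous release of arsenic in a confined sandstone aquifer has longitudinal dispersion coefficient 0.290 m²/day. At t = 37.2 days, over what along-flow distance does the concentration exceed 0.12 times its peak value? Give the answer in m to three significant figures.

19.1 m

The plume is Gaussian with σ = √(2Dt) = √(2 × 0.290 × 37.2) = 4.645 m.
C/C_peak = exp(−Δx²/(2σ²)) = 0.12 ⇒ Δx = σ·√(−2 ln 0.12) = 4.645 × 2.059 = 9.564 m.
Width = 2Δx = 19.1 m.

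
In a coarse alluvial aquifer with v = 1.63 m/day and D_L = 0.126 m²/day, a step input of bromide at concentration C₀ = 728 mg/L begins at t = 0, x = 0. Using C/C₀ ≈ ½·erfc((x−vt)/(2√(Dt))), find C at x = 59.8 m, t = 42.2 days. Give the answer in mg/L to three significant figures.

726 mg/L

For a continuous step input, C/C₀ ≈ ½·erfc((x−vt)/(2√(Dt))).
vt = 1.63 × 42.2 = 68.786 m and 2√(Dt) = 2√(0.126 × 42.2) = 4.612 m.
Argument (x−vt)/(2√(Dt)) = (59.8 − 68.786)/4.612 = -1.948; ½·erfc(-1.948) = 0.9971.
C = 728 × 0.9971 = 726 mg/L.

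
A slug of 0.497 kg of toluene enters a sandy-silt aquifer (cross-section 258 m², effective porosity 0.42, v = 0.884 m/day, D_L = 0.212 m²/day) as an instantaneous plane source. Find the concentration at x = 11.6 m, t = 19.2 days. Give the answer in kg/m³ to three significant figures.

For an instantaneous plane source, C(x,t) = M/(n_e·A·√(4πDt)) · exp(−(x−vt)²/(4Dt)), with n_e·A the pore (flow) area.
Plume center vt = 0.884 × 19.2 = 16.9728 m, so the well at 11.6 m is 5.3728 m upgradient of the peak.
√(4πDt) = 7.152 m, giving peak height M/(n_e·A·√(4πDt)) = 0.497/(0.42 × 258 × 7.152) = 0.0006413 kg/m³.
(x−vt)²/(4Dt) = (-5.3728)²/(4 × 0.212 × 19.2) = 1.773; exp(−1.773) = 0.1698.
C = 0.0006413 × 0.1698 = 0.000109 kg/m³.

0.000109 kg/m³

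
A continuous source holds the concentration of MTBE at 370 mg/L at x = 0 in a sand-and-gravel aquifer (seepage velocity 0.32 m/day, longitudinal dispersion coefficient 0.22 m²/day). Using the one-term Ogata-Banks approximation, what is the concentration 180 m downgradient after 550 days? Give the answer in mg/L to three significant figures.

147 mg/L

For a continuous step input, C/C₀ ≈ ½·erfc((x−vt)/(2√(Dt))).
vt = 0.32 × 550 = 176 m and 2√(Dt) = 2√(0.22 × 550) = 22.00 m.
Argument (x−vt)/(2√(Dt)) = (180 − 176)/22.00 = 0.1818; ½·erfc(0.1818) = 0.3985.
C = 370 × 0.3985 = 147 mg/L.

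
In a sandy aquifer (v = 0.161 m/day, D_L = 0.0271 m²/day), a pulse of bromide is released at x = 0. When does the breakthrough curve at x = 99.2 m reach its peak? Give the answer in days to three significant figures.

615 days

For the 1D instantaneous-source solution, setting ∂C/∂t = 0 at fixed x gives v²t² + 2Dt − x² = 0, so t = (√(D² + v²x²) − D)/v².
√(D² + v²x²) = √(0.0271² + 0.161² × 99.2²) = 15.97; v² = 0.025921.
t = (15.97 − 0.0271)/0.025921 = 615 days (vs. the pure-advection estimate x/v = 616 d).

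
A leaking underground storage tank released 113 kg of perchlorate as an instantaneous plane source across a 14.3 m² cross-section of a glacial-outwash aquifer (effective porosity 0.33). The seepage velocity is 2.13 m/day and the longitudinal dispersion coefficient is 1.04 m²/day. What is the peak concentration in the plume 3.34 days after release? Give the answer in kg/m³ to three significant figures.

3.62 kg/m³

The peak of an instantaneous 1D plume sits at x = vt; there the Gaussian factor is 1 and C_max = M/(n_e·A·√(4πDt)), where n_e·A is the pore area the mass is dissolved in.
√(4πDt) = √(4π × 1.04 × 3.34) = 6.607 m, so C_max = 113/(0.33 × 14.3 × 6.607) = 3.62 kg/m³.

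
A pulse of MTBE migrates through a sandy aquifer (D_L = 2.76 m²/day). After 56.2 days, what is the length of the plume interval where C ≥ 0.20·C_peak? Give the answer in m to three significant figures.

The plume is Gaussian with σ = √(2Dt) = √(2 × 2.76 × 56.2) = 17.61 m.
C/C_peak = exp(−Δx²/(2σ²)) = 0.20 ⇒ Δx = σ·√(−2 ln 0.20) = 17.61 × 1.794 = 31.59 m.
Width = 2Δx = 63.2 m.

63.2 m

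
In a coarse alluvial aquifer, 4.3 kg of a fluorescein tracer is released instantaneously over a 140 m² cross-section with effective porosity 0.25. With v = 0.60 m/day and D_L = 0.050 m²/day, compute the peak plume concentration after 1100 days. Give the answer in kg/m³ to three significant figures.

The peak of an instantaneous 1D plume sits at x = vt; there the Gaussian factor is 1 and C_max = M/(n_e·A·√(4πDt)), where n_e·A is the pore area the mass is dissolved in.
√(4πDt) = √(4π × 0.050 × 1100) = 26.29 m, so C_max = 4.3/(0.25 × 140 × 26.29) = 0.00467 kg/m³.

0.00467 kg/m³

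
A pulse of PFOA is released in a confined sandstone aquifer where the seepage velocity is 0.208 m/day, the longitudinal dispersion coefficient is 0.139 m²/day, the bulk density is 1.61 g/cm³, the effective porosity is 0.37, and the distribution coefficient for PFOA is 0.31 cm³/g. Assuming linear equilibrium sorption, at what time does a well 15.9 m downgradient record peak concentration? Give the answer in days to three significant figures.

172 days

Retardation factor R = 1 + ρ_b·K_d/n = 1 + 1.61 × 0.31/0.37 = 2.349.
Sorption retards both mechanisms: v_R = v/R = 0.08855 m/day, D_R = D/R = 0.05917 m²/day.
Peak time from v_R²t² + 2D_R t − x² = 0: t = (√(D_R² + v_R²x²) − D_R)/v_R².
√(D_R² + v_R²x²) = √(0.05917² + 0.08855² × 15.9²) = 1.409; v_R² = 0.007841.
t = (1.409 − 0.05917)/0.007841 = 172 days.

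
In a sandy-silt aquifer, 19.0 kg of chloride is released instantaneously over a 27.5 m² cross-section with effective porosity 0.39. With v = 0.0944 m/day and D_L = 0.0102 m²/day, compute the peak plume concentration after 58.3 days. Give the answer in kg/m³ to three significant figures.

The peak of an instantaneous 1D plume sits at x = vt; there the Gaussian factor is 1 and C_max = M/(n_e·A·√(4πDt)), where n_e·A is the pore area the mass is dissolved in.
√(4πDt) = √(4π × 0.0102 × 58.3) = 2.734 m, so C_max = 19.0/(0.39 × 27.5 × 2.734) = 0.648 kg/m³.

0.648 kg/m³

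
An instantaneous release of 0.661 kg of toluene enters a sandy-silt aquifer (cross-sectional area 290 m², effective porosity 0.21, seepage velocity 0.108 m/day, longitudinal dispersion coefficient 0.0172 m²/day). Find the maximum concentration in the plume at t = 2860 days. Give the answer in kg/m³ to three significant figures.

0.000437 kg/m³

The peak of an instantaneous 1D plume sits at x = vt; there the Gaussian factor is 1 and C_max = M/(n_e·A·√(4πDt)), where n_e·A is the pore area the mass is dissolved in.
√(4πDt) = √(4π × 0.0172 × 2860) = 24.86 m, so C_max = 0.661/(0.21 × 290 × 24.86) = 0.000437 kg/m³.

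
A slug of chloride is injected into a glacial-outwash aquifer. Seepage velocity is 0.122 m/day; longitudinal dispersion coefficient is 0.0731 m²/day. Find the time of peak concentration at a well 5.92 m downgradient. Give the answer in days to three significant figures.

For the 1D instantaneous-source solution, setting ∂C/∂t = 0 at fixed x gives v²t² + 2Dt − x² = 0, so t = (√(D² + v²x²) − D)/v².
√(D² + v²x²) = √(0.0731² + 0.122² × 5.92²) = 0.7259; v² = 0.014884.
t = (0.7259 − 0.0731)/0.014884 = 43.9 days (vs. the pure-advection estimate x/v = 48.5 d).

43.9 days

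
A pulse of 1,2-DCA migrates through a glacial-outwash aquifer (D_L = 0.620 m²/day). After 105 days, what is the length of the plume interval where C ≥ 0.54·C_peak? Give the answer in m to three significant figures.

25.3 m

The plume is Gaussian with σ = √(2Dt) = √(2 × 0.620 × 105) = 11.41 m.
C/C_peak = exp(−Δx²/(2σ²)) = 0.54 ⇒ Δx = σ·√(−2 ln 0.54) = 11.41 × 1.110 = 12.67 m.
Width = 2Δx = 25.3 m.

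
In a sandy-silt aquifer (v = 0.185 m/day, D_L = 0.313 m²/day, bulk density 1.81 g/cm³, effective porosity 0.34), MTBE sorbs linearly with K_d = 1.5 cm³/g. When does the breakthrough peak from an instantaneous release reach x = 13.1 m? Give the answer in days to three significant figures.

559 days

Retardation factor R = 1 + ρ_b·K_d/n = 1 + 1.81 × 1.5/0.34 = 8.985.
Sorption retards both mechanisms: v_R = v/R = 0.02059 m/day, D_R = D/R = 0.03484 m²/day.
Peak time from v_R²t² + 2D_R t − x² = 0: t = (√(D_R² + v_R²x²) − D_R)/v_R².
√(D_R² + v_R²x²) = √(0.03484² + 0.02059² × 13.1²) = 0.2720; v_R² = 0.0004239.
t = (0.2720 − 0.03484)/0.0004239 = 559 days.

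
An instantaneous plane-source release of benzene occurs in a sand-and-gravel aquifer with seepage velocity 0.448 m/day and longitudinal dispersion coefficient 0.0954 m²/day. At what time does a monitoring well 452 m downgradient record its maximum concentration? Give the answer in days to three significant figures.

1010 days

For the 1D instantaneous-source solution, setting ∂C/∂t = 0 at fixed x gives v²t² + 2Dt − x² = 0, so t = (√(D² + v²x²) − D)/v².
√(D² + v²x²) = √(0.0954² + 0.448² × 452²) = 202.5; v² = 0.200704.
t = (202.5 − 0.0954)/0.200704 = 1010 days (vs. the pure-advection estimate x/v = 1010 d).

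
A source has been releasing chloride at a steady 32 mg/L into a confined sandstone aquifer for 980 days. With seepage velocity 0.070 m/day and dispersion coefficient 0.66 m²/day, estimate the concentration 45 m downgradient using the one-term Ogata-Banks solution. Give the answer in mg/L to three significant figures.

For a continuous step input, C/C₀ ≈ ½·erfc((x−vt)/(2√(Dt))).
vt = 0.070 × 980 = 68.6 m and 2√(Dt) = 2√(0.66 × 980) = 50.86 m.
Argument (x−vt)/(2√(Dt)) = (45 − 68.6)/50.86 = -0.4640; ½·erfc(-0.4640) = 0.7442.
C = 32 × 0.7442 = 23.8 mg/L.

23.8 mg/L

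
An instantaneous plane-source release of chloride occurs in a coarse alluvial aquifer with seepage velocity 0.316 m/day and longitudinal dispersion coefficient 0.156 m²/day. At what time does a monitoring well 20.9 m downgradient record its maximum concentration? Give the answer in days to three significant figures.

For the 1D instantaneous-source solution, setting ∂C/∂t = 0 at fixed x gives v²t² + 2Dt − x² = 0, so t = (√(D² + v²x²) − D)/v².
√(D² + v²x²) = √(0.156² + 0.316² × 20.9²) = 6.606; v² = 0.099856.
t = (6.606 − 0.156)/0.099856 = 64.6 days (vs. the pure-advection estimate x/v = 66.1 d).

64.6 days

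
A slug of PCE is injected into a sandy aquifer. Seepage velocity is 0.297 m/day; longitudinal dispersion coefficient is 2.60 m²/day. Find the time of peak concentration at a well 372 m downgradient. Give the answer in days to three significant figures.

For the 1D instantaneous-source solution, setting ∂C/∂t = 0 at fixed x gives v²t² + 2Dt − x² = 0, so t = (√(D² + v²x²) − D)/v².
√(D² + v²x²) = √(2.60² + 0.297² × 372²) = 110.5; v² = 0.088209.
t = (110.5 − 2.60)/0.088209 = 1220 days (vs. the pure-advection estimate x/v = 1250 d).

1220 days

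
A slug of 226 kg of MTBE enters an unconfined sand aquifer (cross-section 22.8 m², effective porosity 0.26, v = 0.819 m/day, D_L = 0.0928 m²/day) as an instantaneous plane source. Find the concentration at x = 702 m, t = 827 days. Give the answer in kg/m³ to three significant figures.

0.169 kg/m³

For an instantaneous plane source, C(x,t) = M/(n_e·A·√(4πDt)) · exp(−(x−vt)²/(4Dt)), with n_e·A the pore (flow) area.
Plume center vt = 0.819 × 827 = 677.313 m, so the well at 702 m is 24.687 m downgradient of the peak.
√(4πDt) = 31.06 m, giving peak height M/(n_e·A·√(4πDt)) = 226/(0.26 × 22.8 × 31.06) = 1.227 kg/m³.
(x−vt)²/(4Dt) = (24.687)²/(4 × 0.0928 × 827) = 1.985; exp(−1.985) = 0.1374.
C = 1.227 × 0.1374 = 0.169 kg/m³.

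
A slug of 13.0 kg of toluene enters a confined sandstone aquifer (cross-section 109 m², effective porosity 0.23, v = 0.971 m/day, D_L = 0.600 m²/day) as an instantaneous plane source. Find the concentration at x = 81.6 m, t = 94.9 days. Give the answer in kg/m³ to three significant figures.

For an instantaneous plane source, C(x,t) = M/(n_e·A·√(4πDt)) · exp(−(x−vt)²/(4Dt)), with n_e·A the pore (flow) area.
Plume center vt = 0.971 × 94.9 = 92.1479 m, so the well at 81.6 m is 10.5479 m upgradient of the peak.
√(4πDt) = 26.75 m, giving peak height M/(n_e·A·√(4πDt)) = 13.0/(0.23 × 109 × 26.75) = 0.01938 kg/m³.
(x−vt)²/(4Dt) = (-10.5479)²/(4 × 0.600 × 94.9) = 0.4885; exp(−0.4885) = 0.6135.
C = 0.01938 × 0.6135 = 0.0119 kg/m³.

0.0119 kg/m³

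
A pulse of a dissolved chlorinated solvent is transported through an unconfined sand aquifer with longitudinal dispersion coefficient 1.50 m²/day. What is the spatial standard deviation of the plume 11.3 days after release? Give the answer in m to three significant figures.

5.82 m

Dispersive spreading gives a Gaussian with σ² = 2Dt; advection only shifts the center.
σ = √(2 × 1.50 × 11.3) = 5.82 m.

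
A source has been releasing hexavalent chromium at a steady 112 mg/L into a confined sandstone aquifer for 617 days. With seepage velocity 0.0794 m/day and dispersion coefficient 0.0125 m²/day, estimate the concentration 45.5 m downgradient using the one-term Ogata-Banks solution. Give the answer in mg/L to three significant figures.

For a continuous step input, C/C₀ ≈ ½·erfc((x−vt)/(2√(Dt))).
vt = 0.0794 × 617 = 48.9898 m and 2√(Dt) = 2√(0.0125 × 617) = 5.554 m.
Argument (x−vt)/(2√(Dt)) = (45.5 − 48.9898)/5.554 = -0.6283; ½·erfc(-0.6283) = 0.8129.
C = 112 × 0.8129 = 91.0 mg/L.

91.0 mg/L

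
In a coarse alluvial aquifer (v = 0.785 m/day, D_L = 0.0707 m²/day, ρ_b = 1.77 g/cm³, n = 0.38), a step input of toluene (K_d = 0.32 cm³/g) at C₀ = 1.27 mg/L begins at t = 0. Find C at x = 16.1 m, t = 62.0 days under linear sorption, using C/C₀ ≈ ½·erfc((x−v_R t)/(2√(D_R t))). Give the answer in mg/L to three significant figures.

1.23 mg/L

Retardation factor R = 1 + ρ_b·K_d/n = 1 + 1.77 × 0.32/0.38 = 2.491.
Sorption retards both mechanisms: v_R = v/R = 0.3151 m/day, D_R = D/R = 0.02838 m²/day.
v_R·t = 0.3151 × 62.0 = 19.5362 m; 2√(D_R t) = 2.653 m; argument = (16.1 − 19.5362)/2.653 = -1.295.
C = C₀ × ½·erfc(-1.295) = 1.27 × 0.9665 = 1.23 mg/L.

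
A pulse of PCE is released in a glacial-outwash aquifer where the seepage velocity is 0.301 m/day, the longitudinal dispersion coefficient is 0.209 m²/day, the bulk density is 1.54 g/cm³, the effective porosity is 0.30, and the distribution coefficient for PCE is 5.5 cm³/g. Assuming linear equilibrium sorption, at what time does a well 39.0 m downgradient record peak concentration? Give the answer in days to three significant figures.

3720 days

Retardation factor R = 1 + ρ_b·K_d/n = 1 + 1.54 × 5.5/0.30 = 29.23.
Sorption retards both mechanisms: v_R = v/R = 0.01030 m/day, D_R = D/R = 0.007150 m²/day.
Peak time from v_R²t² + 2D_R t − x² = 0: t = (√(D_R² + v_R²x²) − D_R)/v_R².
√(D_R² + v_R²x²) = √(0.007150² + 0.01030² × 39.0²) = 0.4018; v_R² = 0.0001061.
t = (0.4018 − 0.007150)/0.0001061 = 3720 days.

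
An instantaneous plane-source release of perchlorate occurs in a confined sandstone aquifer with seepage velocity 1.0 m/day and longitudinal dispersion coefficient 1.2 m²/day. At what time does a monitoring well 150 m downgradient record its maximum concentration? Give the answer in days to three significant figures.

For the 1D instantaneous-source solution, setting ∂C/∂t = 0 at fixed x gives v²t² + 2Dt − x² = 0, so t = (√(D² + v²x²) − D)/v².
√(D² + v²x²) = √(1.2² + 1.0² × 150²) = 150.0; v² = 1.
t = (150.0 − 1.2)/1 = 149 days (vs. the pure-advection estimate x/v = 150 d).

149 days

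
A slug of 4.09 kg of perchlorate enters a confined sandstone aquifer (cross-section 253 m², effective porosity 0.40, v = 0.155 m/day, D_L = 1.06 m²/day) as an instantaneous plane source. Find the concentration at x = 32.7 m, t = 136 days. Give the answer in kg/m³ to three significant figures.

0.000751 kg/m³

For an instantaneous plane source, C(x,t) = M/(n_e·A·√(4πDt)) · exp(−(x−vt)²/(4Dt)), with n_e·A the pore (flow) area.
Plume center vt = 0.155 × 136 = 21.08 m, so the well at 32.7 m is 11.62 m downgradient of the peak.
√(4πDt) = 42.56 m, giving peak height M/(n_e·A·√(4πDt)) = 4.09/(0.40 × 253 × 42.56) = 0.0009496 kg/m³.
(x−vt)²/(4Dt) = (11.62)²/(4 × 1.06 × 136) = 0.2342; exp(−0.2342) = 0.7912.
C = 0.0009496 × 0.7912 = 0.000751 kg/m³.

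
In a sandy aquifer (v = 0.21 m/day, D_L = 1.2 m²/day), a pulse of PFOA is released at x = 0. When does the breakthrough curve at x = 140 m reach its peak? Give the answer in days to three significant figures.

For the 1D instantaneous-source solution, setting ∂C/∂t = 0 at fixed x gives v²t² + 2Dt − x² = 0, so t = (√(D² + v²x²) − D)/v².
√(D² + v²x²) = √(1.2² + 0.21² × 140²) = 29.42; v² = 0.0441.
t = (29.42 − 1.2)/0.0441 = 640 days (vs. the pure-advection estimate x/v = 667 d).

640 days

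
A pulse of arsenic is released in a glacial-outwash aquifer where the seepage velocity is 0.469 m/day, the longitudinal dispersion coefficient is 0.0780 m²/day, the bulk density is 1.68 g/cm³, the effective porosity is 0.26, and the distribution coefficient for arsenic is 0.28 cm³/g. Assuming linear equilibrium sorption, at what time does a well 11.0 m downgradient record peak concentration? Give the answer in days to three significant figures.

64.9 days

Retardation factor R = 1 + ρ_b·K_d/n = 1 + 1.68 × 0.28/0.26 = 2.809.
Sorption retards both mechanisms: v_R = v/R = 0.1670 m/day, D_R = D/R = 0.02777 m²/day.
Peak time from v_R²t² + 2D_R t − x² = 0: t = (√(D_R² + v_R²x²) − D_R)/v_R².
√(D_R² + v_R²x²) = √(0.02777² + 0.1670² × 11.0²) = 1.837; v_R² = 0.02789.
t = (1.837 − 0.02777)/0.02789 = 64.9 days.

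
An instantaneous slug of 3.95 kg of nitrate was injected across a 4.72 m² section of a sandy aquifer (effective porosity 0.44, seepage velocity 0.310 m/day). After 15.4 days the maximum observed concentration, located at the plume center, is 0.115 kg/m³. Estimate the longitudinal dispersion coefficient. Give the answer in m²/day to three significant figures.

At the plume center C_max = M/(n_e·A·√(4πDt)), so D = M²/(4πt·(n_e·A·C_max)²).
n_e·A·C_max = 0.44 × 4.72 × 0.115 = 0.2388 kg/m.
D = 3.95²/(4π × 15.4 × 0.2388²) = 1.41 m²/day.

1.41 m²/day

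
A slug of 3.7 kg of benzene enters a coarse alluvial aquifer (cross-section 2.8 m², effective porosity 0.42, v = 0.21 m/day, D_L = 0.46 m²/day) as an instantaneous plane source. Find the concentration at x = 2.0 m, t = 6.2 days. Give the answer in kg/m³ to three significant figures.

0.504 kg/m³

For an instantaneous plane source, C(x,t) = M/(n_e·A·√(4πDt)) · exp(−(x−vt)²/(4Dt)), with n_e·A the pore (flow) area.
Plume center vt = 0.21 × 6.2 = 1.302 m, so the well at 2.0 m is 0.698 m downgradient of the peak.
√(4πDt) = 5.987 m, giving peak height M/(n_e·A·√(4πDt)) = 3.7/(0.42 × 2.8 × 5.987) = 0.5255 kg/m³.
(x−vt)²/(4Dt) = (0.698)²/(4 × 0.46 × 6.2) = 0.04271; exp(−0.04271) = 0.9582.
C = 0.5255 × 0.9582 = 0.504 kg/m³.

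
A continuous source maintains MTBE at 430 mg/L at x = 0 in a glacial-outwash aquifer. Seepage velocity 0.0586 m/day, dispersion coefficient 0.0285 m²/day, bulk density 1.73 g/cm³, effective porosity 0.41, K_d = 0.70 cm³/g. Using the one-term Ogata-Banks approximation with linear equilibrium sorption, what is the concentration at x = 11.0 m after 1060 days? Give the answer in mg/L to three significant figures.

381 mg/L

Retardation factor R = 1 + ρ_b·K_d/n = 1 + 1.73 × 0.70/0.41 = 3.954.
Sorption retards both mechanisms: v_R = v/R = 0.01482 m/day, D_R = D/R = 0.007208 m²/day.
v_R·t = 0.01482 × 1060 = 15.7092 m; 2√(D_R t) = 5.528 m; argument = (11.0 − 15.7092)/5.528 = -0.8519.
C = C₀ × ½·erfc(-0.8519) = 430 × 0.8859 = 381 mg/L.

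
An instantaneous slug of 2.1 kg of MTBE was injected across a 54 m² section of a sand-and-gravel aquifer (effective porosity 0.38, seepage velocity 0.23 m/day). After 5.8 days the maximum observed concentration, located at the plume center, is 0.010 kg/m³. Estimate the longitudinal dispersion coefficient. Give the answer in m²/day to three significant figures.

At the plume center C_max = M/(n_e·A·√(4πDt)), so D = M²/(4πt·(n_e·A·C_max)²).
n_e·A·C_max = 0.38 × 54 × 0.010 = 0.2052 kg/m.
D = 2.1²/(4π × 5.8 × 0.2052²) = 1.44 m²/day.

1.44 m²/day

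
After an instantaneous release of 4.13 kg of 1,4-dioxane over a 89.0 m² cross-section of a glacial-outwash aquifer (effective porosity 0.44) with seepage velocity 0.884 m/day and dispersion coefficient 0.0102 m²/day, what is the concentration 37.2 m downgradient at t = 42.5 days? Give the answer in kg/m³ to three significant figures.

0.0418 kg/m³

For an instantaneous plane source, C(x,t) = M/(n_e·A·√(4πDt)) · exp(−(x−vt)²/(4Dt)), with n_e·A the pore (flow) area.
Plume center vt = 0.884 × 42.5 = 37.57 m, so the well at 37.2 m is 0.37 m upgradient of the peak.
√(4πDt) = 2.334 m, giving peak height M/(n_e·A·√(4πDt)) = 4.13/(0.44 × 89.0 × 2.334) = 0.04519 kg/m³.
(x−vt)²/(4Dt) = (-0.37)²/(4 × 0.0102 × 42.5) = 0.07895; exp(−0.07895) = 0.9241.
C = 0.04519 × 0.9241 = 0.0418 kg/m³.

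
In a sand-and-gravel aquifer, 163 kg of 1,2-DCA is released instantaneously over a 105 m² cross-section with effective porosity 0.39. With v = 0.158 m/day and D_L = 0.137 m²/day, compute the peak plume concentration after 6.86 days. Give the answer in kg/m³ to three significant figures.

1.16 kg/m³

The peak of an instantaneous 1D plume sits at x = vt; there the Gaussian factor is 1 and C_max = M/(n_e·A·√(4πDt)), where n_e·A is the pore area the mass is dissolved in.
√(4πDt) = √(4π × 0.137 × 6.86) = 3.437 m, so C_max = 163/(0.39 × 105 × 3.437) = 1.16 kg/m³.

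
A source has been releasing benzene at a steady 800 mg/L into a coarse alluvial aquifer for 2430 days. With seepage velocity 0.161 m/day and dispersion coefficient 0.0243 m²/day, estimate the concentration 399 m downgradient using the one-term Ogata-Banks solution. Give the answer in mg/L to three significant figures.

For a continuous step input, C/C₀ ≈ ½·erfc((x−vt)/(2√(Dt))).
vt = 0.161 × 2430 = 391.23 m and 2√(Dt) = 2√(0.0243 × 2430) = 15.37 m.
Argument (x−vt)/(2√(Dt)) = (399 − 391.23)/15.37 = 0.5055; ½·erfc(0.5055) = 0.2373.
C = 800 × 0.2373 = 190 mg/L.

190 mg/L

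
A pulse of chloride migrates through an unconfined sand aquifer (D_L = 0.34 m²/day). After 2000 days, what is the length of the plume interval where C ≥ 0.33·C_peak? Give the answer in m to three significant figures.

The plume is Gaussian with σ = √(2Dt) = √(2 × 0.34 × 2000) = 36.88 m.
C/C_peak = exp(−Δx²/(2σ²)) = 0.33 ⇒ Δx = σ·√(−2 ln 0.33) = 36.88 × 1.489 = 54.91 m.
Width = 2Δx = 110 m.

110 m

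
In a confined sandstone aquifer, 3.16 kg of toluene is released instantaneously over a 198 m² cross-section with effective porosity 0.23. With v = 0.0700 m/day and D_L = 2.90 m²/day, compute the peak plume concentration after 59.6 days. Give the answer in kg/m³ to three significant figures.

The peak of an instantaneous 1D plume sits at x = vt; there the Gaussian factor is 1 and C_max = M/(n_e·A·√(4πDt)), where n_e·A is the pore area the mass is dissolved in.
√(4πDt) = √(4π × 2.90 × 59.6) = 46.60 m, so C_max = 3.16/(0.23 × 198 × 46.60) = 0.00149 kg/m³.

0.00149 kg/m³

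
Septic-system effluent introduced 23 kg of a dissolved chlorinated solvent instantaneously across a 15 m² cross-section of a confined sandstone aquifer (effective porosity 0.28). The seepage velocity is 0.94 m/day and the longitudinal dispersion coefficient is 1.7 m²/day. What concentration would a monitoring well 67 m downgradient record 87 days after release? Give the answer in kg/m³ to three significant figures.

For an instantaneous plane source, C(x,t) = M/(n_e·A·√(4πDt)) · exp(−(x−vt)²/(4Dt)), with n_e·A the pore (flow) area.
Plume center vt = 0.94 × 87 = 81.78 m, so the well at 67 m is 14.78 m upgradient of the peak.
√(4πDt) = 43.11 m, giving peak height M/(n_e·A·√(4πDt)) = 23/(0.28 × 15 × 43.11) = 0.1270 kg/m³.
(x−vt)²/(4Dt) = (-14.78)²/(4 × 1.7 × 87) = 0.3693; exp(−0.3693) = 0.6912.
C = 0.1270 × 0.6912 = 0.0878 kg/m³.

0.0878 kg/m³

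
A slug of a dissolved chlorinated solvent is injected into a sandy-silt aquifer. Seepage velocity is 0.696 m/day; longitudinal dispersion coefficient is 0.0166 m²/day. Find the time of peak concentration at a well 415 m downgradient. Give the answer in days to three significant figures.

596 days

For the 1D instantaneous-source solution, setting ∂C/∂t = 0 at fixed x gives v²t² + 2Dt − x² = 0, so t = (√(D² + v²x²) − D)/v².
√(D² + v²x²) = √(0.0166² + 0.696² × 415²) = 288.8; v² = 0.484416.
t = (288.8 − 0.0166)/0.484416 = 596 days (vs. the pure-advection estimate x/v = 596 d).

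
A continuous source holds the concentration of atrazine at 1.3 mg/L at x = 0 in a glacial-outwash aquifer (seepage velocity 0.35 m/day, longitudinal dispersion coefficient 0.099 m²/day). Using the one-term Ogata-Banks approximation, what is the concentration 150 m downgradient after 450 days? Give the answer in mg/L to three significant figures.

For a continuous step input, C/C₀ ≈ ½·erfc((x−vt)/(2√(Dt))).
vt = 0.35 × 450 = 157.5 m and 2√(Dt) = 2√(0.099 × 450) = 13.35 m.
Argument (x−vt)/(2√(Dt)) = (150 − 157.5)/13.35 = -0.5618; ½·erfc(-0.5618) = 0.7865.
C = 1.3 × 0.7865 = 1.02 mg/L.

1.02 mg/L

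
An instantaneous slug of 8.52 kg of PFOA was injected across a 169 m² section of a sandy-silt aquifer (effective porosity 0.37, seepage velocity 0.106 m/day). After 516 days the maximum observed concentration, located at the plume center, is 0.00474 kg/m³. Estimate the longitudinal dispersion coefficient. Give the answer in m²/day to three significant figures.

0.127 m²/day

At the plume center C_max = M/(n_e·A·√(4πDt)), so D = M²/(4πt·(n_e·A·C_max)²).
n_e·A·C_max = 0.37 × 169 × 0.00474 = 0.2964 kg/m.
D = 8.52²/(4π × 516 × 0.2964²) = 0.127 m²/day.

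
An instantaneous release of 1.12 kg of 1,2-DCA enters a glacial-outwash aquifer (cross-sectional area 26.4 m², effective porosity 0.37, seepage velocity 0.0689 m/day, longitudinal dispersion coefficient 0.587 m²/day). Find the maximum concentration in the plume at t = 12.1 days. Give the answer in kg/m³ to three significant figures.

0.0121 kg/m³

The peak of an instantaneous 1D plume sits at x = vt; there the Gaussian factor is 1 and C_max = M/(n_e·A·√(4πDt)), where n_e·A is the pore area the mass is dissolved in.
√(4πDt) = √(4π × 0.587 × 12.1) = 9.447 m, so C_max = 1.12/(0.37 × 26.4 × 9.447) = 0.0121 kg/m³.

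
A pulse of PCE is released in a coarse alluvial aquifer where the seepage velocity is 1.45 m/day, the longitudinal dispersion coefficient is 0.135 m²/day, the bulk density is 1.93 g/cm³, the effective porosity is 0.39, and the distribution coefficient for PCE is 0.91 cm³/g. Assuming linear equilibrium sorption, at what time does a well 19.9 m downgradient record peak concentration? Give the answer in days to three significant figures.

Retardation factor R = 1 + ρ_b·K_d/n = 1 + 1.93 × 0.91/0.39 = 5.503.
Sorption retards both mechanisms: v_R = v/R = 0.2635 m/day, D_R = D/R = 0.02453 m²/day.
Peak time from v_R²t² + 2D_R t − x² = 0: t = (√(D_R² + v_R²x²) − D_R)/v_R².
√(D_R² + v_R²x²) = √(0.02453² + 0.2635² × 19.9²) = 5.244; v_R² = 0.06943.
t = (5.244 − 0.02453)/0.06943 = 75.2 days.

75.2 days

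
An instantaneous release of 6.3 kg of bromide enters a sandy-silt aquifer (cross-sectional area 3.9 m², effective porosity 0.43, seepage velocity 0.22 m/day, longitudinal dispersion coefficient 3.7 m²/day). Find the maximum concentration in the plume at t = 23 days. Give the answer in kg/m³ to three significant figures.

0.115 kg/m³

The peak of an instantaneous 1D plume sits at x = vt; there the Gaussian factor is 1 and C_max = M/(n_e·A·√(4πDt)), where n_e·A is the pore area the mass is dissolved in.
√(4πDt) = √(4π × 3.7 × 23) = 32.70 m, so C_max = 6.3/(0.43 × 3.9 × 32.70) = 0.115 kg/m³.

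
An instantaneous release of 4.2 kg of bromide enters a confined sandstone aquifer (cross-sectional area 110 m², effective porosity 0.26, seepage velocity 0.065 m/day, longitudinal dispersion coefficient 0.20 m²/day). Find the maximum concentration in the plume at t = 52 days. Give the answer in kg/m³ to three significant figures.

The peak of an instantaneous 1D plume sits at x = vt; there the Gaussian factor is 1 and C_max = M/(n_e·A·√(4πDt)), where n_e·A is the pore area the mass is dissolved in.
√(4πDt) = √(4π × 0.20 × 52) = 11.43 m, so C_max = 4.2/(0.26 × 110 × 11.43) = 0.0128 kg/m³.

0.0128 kg/m³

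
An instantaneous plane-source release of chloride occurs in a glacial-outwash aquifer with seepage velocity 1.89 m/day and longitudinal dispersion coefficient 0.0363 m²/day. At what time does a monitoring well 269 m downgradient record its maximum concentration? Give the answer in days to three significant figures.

For the 1D instantaneous-source solution, setting ∂C/∂t = 0 at fixed x gives v²t² + 2Dt − x² = 0, so t = (√(D² + v²x²) − D)/v².
√(D² + v²x²) = √(0.0363² + 1.89² × 269²) = 508.4; v² = 3.5721.
t = (508.4 − 0.0363)/3.5721 = 142 days (vs. the pure-advection estimate x/v = 142 d).

142 days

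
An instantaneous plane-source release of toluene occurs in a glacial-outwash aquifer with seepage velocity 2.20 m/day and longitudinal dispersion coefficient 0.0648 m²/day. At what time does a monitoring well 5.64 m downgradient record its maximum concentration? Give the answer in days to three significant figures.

For the 1D instantaneous-source solution, setting ∂C/∂t = 0 at fixed x gives v²t² + 2Dt − x² = 0, so t = (√(D² + v²x²) − D)/v².
√(D² + v²x²) = √(0.0648² + 2.20² × 5.64²) = 12.41; v² = 4.84.
t = (12.41 − 0.0648)/4.84 = 2.55 days (vs. the pure-advection estimate x/v = 2.56 d).

2.55 days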